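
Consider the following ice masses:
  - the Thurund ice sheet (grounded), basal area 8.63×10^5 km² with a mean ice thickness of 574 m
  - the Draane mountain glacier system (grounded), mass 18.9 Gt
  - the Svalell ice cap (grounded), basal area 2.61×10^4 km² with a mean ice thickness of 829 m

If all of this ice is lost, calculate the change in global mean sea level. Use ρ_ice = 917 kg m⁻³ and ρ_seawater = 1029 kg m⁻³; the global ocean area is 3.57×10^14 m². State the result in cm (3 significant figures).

Thurund: ice volume = 8.63×10^5 km² × 574 m = 4.954×10^5 km³; 4.954×10^5 × (917/1029) = 4.414×10^5 km³ of water.
Draane: 18.9 Gt = 1.890×10^13 kg; dividing by ρ_w = 1029 kg m⁻³ gives 1.837×10^10 m³ of water.
Svalell: ice volume = 2.61×10^4 km² × 829 m = 2.164×10^4 km³; 2.164×10^4 × (917/1029) = 1.928×10^4 km³ of water.
Total added water ≈ 4.607×10^14 m³ over 3.57×10^14 m² → Δh = 1.29 m = 129 cm.

≈ 129 cm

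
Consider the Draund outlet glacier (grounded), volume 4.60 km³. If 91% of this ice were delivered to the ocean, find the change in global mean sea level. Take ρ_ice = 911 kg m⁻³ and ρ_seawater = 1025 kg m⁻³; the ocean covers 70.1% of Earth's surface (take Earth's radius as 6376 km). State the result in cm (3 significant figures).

Draund: 0.91 × 4.60 km³ × (911/1025) = 3.720 km³ of water.
Spread over 3.58×10^14 m² of ocean, Δh = 3.720×10^9 / 3.58×10^14 = 1.04×10^-5 m = 1.04×10^-3 cm.

≈ 1.04×10^-3 cm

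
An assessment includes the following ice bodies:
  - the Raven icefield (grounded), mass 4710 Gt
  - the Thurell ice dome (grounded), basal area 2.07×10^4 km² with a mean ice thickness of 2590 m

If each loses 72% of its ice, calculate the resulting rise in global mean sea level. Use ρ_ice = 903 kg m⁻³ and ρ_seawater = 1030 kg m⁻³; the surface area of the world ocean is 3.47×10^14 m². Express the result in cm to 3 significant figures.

Raven: 0.72 × 4710 Gt = 3.391×10^15 kg; dividing by ρ_w = 1030 kg m⁻³ gives 3.292×10^12 m³ of water.
Thurell: ice volume = 2.07×10^4 km² × 2590 m = 5.361×10^4 km³; 0.72 × 5.361×10^4 × (903/1030) = 3.384×10^4 km³ of water.
Total added water ≈ 3.713×10^13 m³ over 3.47×10^14 m² → Δh = 0.107 m = 10.7 cm.

≈ 10.7 cm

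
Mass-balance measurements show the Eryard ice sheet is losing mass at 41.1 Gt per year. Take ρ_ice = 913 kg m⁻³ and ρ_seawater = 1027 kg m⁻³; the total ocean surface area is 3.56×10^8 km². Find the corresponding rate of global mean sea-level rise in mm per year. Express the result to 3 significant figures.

≈ 0.112 mm/yr

ρ_w = 1027 kg m⁻³. Annual water volume added = 41.1 Gt / ρ_w = 4.110×10^13 kg / 1027 kg m⁻³ = 4.002×10^10 m³.
Δh per year = 4.002×10^10 / 3.56×10^14 = 1.12×10^-4 m = 0.112 mm.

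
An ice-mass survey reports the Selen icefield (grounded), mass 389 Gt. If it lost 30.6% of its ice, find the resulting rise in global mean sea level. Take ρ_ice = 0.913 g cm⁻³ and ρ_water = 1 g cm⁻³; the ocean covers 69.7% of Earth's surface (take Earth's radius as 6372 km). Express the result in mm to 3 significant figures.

Selen: 0.306 × 389 Gt = 1.190×10^14 kg; dividing by ρ_w = 1 g cm⁻³ = 1000 kg m⁻³ gives 1.190×10^11 m³ of water.
Spread over 3.56×10^14 m² of ocean, Δh = 1.190×10^11 / 3.56×10^14 = 3.35×10^-4 m = 0.335 mm.

≈ 0.335 mm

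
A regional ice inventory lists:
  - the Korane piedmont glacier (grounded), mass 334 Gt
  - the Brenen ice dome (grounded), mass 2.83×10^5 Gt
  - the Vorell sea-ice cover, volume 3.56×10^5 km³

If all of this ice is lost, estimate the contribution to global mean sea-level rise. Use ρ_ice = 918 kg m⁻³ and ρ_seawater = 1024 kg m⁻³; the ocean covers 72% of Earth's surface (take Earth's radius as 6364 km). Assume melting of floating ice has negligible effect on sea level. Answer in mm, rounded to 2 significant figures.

≈ 760 mm

Korane: 334 Gt = 3.340×10^14 kg; dividing by ρ_w = 1024 kg m⁻³ gives 3.262×10^11 m³ of water.
Brenen: 2.83×10^5 Gt = 2.830×10^17 kg; dividing by ρ_w = 1024 kg m⁻³ gives 2.764×10^14 m³ of water.
The Vorell sea-ice cover is floating and already displaces its own weight of water, so its melt adds essentially nothing to sea level.
Total added water ≈ 2.767×10^14 m³ over 3.66×10^14 m² → Δh = 0.755 m = 760 mm.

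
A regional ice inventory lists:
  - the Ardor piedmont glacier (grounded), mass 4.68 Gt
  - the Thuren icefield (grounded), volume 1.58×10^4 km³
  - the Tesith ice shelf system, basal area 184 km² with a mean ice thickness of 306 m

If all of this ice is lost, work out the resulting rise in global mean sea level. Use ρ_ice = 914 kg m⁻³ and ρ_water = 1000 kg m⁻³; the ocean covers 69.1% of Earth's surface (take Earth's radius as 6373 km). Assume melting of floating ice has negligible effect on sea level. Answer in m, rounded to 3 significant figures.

≈ 0.0410 m

Ardor: 4.68 Gt = 4.680×10^12 kg; dividing by ρ_w = 1000 kg m⁻³ gives 4.680×10^9 m³ of water.
Thuren: 1.58×10^4 km³ × (914/1000) = 1.444×10^4 km³ of water.
The Tesith ice shelf system is floating and already displaces its own weight of water, so its melt adds essentially nothing to sea level.
Total added water ≈ 1.445×10^13 m³ over 3.53×10^14 m² → Δh = 0.0410 m.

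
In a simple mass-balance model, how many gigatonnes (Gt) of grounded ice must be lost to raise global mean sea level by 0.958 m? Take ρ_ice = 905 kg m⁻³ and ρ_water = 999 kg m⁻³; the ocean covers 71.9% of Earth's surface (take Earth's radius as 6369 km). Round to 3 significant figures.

≈ 3.51×10^5 Gt

Required water volume = Δh × A = 0.958 m × 3.67×10^14 m² = 3.511×10^14 m³.
ρ_w = 999 kg m⁻³, so the mass of water = 3.511×10^14 m³ × 999 kg m⁻³ = 3.508×10^17 kg = 3.51×10^5 Gt (and the same mass of ice, by conservation).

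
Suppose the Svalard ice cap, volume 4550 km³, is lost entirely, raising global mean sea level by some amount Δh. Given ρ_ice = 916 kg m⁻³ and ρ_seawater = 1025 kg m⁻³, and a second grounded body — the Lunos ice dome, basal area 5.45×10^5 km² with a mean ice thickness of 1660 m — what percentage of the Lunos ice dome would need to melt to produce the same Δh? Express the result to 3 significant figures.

Equal sea-level rise means equal mass of meltwater, i.e. equal mass of ice lost.
Ice mass of Svalard: 4.168×10^15 kg; ice mass of Lunos: 8.287×10^17 kg.
Fraction required = 4.168×10^15 / 8.287×10^17 = 5.03×10^-3 → 0.503 %.

≈ 0.503 %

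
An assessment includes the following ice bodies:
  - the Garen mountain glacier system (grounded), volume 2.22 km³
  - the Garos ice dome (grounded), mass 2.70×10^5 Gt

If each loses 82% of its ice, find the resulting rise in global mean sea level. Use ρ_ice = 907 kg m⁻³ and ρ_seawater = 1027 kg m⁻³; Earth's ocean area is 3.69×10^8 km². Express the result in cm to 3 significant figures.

Garen: 0.82 × 2.22 km³ × (907/1027) = 1.608 km³ of water.
Garos: 0.82 × 2.70×10^5 Gt = 2.214×10^17 kg; dividing by ρ_w = 1027 kg m⁻³ gives 2.156×10^14 m³ of water.
Total added water ≈ 2.156×10^14 m³ over 3.69×10^14 m² → Δh = 0.584 m = 58.4 cm.

≈ 58.4 cm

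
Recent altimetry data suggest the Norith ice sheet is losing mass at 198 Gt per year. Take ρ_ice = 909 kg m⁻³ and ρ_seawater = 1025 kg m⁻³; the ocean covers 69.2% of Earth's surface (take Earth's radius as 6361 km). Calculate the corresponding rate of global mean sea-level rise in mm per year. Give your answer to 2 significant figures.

≈ 0.55 mm/yr

ρ_w = 1025 kg m⁻³. Annual water volume added = 198 Gt / ρ_w = 1.980×10^14 kg / 1025 kg m⁻³ = 1.932×10^11 m³.
Δh per year = 1.932×10^11 / 3.52×10^14 = 5.49×10^-4 m = 0.55 mm.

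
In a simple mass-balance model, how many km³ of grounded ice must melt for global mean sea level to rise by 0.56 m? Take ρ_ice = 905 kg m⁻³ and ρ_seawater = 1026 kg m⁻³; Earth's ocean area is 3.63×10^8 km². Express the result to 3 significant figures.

≈ 2.30×10^5 km³

Required water volume = Δh × A = 0.56 m × 3.63×10^14 m² = 2.033×10^14 m³ = 2.033×10^5 km³.
Ice volume = water volume × ρ_w/ρ_ice = 2.033×10^5 × 1026/905 = 2.30×10^5 km³.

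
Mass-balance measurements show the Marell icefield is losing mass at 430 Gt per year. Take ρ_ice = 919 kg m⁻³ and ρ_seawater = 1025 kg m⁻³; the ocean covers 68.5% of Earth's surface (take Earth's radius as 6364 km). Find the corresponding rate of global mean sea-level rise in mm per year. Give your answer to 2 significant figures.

ρ_w = 1025 kg m⁻³. Annual water volume added = 430 Gt / ρ_w = 4.300×10^14 kg / 1025 kg m⁻³ = 4.195×10^11 m³.
Δh per year = 4.195×10^11 / 3.49×10^14 = 1.20×10^-3 m = 1.2 mm.

≈ 1.2 mm/yr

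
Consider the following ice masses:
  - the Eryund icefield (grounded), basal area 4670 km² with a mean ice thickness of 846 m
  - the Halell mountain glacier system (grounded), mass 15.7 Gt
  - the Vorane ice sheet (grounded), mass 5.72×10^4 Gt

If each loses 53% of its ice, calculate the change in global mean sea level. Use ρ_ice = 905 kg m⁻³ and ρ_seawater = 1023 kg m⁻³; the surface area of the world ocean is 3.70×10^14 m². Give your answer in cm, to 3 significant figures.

Eryund: ice volume = 4670 km² × 846 m = 3951 km³; 0.53 × 3951 × (905/1023) = 1852 km³ of water.
Halell: 0.53 × 15.7 Gt = 8.321×10^12 kg; dividing by ρ_w = 1023 kg m⁻³ gives 8.134×10^9 m³ of water.
Vorane: 0.53 × 5.72×10^4 Gt = 3.032×10^16 kg; dividing by ρ_w = 1023 kg m⁻³ gives 2.963×10^13 m³ of water.
Total added water ≈ 3.149×10^13 m³ over 3.70×10^14 m² → Δh = 0.0851 m = 8.51 cm.

≈ 8.51 cm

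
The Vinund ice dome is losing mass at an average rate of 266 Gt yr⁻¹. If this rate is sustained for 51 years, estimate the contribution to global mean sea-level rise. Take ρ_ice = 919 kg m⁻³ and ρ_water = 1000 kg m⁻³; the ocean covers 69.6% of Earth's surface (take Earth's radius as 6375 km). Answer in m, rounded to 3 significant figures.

Total mass lost = 266 Gt/yr × 51 yr = 1.357×10^4 Gt = 1.357×10^16 kg.
ρ_w = 1000 kg m⁻³, so water volume = 1.357×10^16 / 1000 = 1.357×10^13 m³.
Δh = 1.357×10^13 / 3.55×10^14 = 0.0382 m.

≈ 0.0382 m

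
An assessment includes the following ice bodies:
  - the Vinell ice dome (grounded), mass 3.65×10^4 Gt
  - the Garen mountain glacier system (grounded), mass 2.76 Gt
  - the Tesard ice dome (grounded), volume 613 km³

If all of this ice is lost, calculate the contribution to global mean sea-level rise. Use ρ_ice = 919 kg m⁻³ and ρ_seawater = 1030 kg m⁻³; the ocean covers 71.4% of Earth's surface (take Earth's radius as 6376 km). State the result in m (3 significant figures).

≈ 0.0987 m

Vinell: 3.65×10^4 Gt = 3.650×10^16 kg; dividing by ρ_w = 1030 kg m⁻³ gives 3.544×10^13 m³ of water.
Garen: 2.76 Gt = 2.760×10^12 kg; dividing by ρ_w = 1030 kg m⁻³ gives 2.680×10^9 m³ of water.
Tesard: 613 km³ × (919/1030) = 546.9 km³ of water.
Total added water ≈ 3.599×10^13 m³ over 3.65×10^14 m² → Δh = 0.0987 m.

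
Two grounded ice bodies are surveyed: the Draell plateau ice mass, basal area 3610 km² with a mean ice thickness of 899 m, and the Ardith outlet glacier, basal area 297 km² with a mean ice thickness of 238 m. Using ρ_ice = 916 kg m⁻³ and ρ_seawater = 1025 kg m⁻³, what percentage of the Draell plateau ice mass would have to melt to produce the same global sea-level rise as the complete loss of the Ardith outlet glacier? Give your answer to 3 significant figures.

Equal sea-level rise means equal mass of meltwater, i.e. equal mass of ice lost.
Ice mass of Ardith: 6.475×10^13 kg; ice mass of Draell: 2.973×10^15 kg.
Fraction required = 6.475×10^13 / 2.973×10^15 = 0.0218 → 2.18 %.

≈ 2.18 %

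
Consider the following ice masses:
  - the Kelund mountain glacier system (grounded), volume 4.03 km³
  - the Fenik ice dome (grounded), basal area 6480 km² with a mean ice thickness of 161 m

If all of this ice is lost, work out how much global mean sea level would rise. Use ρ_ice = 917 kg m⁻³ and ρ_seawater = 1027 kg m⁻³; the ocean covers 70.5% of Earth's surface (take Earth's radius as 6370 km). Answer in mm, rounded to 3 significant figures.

Kelund: 4.03 km³ × (917/1027) = 3.598 km³ of water.
Fenik: ice volume = 6480 km² × 161 m = 1043 km³; 1043 × (917/1027) = 931.5 km³ of water.
Total added water ≈ 9.351×10^11 m³ over 3.59×10^14 m² → Δh = 2.60×10^-3 m = 2.60 mm.

≈ 2.60 mm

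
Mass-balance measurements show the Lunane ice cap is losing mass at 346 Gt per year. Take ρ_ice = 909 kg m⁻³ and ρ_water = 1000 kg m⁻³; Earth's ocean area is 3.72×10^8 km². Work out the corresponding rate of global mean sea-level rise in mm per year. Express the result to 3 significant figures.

ρ_w = 1000 kg m⁻³. Annual water volume added = 346 Gt / ρ_w = 3.460×10^14 kg / 1000 kg m⁻³ = 3.460×10^11 m³.
Δh per year = 3.460×10^11 / 3.72×10^14 = 9.30×10^-4 m = 0.930 mm.

≈ 0.930 mm/yr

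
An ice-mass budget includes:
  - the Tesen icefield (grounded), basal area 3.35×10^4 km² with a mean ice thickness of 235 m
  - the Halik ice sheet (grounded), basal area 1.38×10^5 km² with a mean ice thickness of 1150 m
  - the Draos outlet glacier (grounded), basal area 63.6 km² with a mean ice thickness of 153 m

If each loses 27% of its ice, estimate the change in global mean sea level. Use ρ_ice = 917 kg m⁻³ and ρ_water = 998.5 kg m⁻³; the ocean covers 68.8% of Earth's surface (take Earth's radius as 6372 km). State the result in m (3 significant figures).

≈ 0.118 m

Tesen: ice volume = 3.35×10^4 km² × 235 m = 7872 km³; 0.27 × 7872 × (917/998.5) = 1952 km³ of water.
Halik: ice volume = 1.38×10^5 km² × 1150 m = 1.587×10^5 km³; 0.27 × 1.587×10^5 × (917/998.5) = 3.935×10^4 km³ of water.
Draos: ice volume = 63.6 km² × 153 m = 9.731 km³; 0.27 × 9.731 × (917/998.5) = 2.413 km³ of water.
Total added water ≈ 4.131×10^13 m³ over 3.51×10^14 m² → Δh = 0.118 m.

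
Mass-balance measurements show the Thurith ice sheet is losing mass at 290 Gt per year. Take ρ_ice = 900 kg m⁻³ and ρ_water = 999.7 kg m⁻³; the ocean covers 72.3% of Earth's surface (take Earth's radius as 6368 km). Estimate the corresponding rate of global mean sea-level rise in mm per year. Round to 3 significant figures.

≈ 0.787 mm/yr

ρ_w = 999.7 kg m⁻³. Annual water volume added = 290 Gt / ρ_w = 2.900×10^14 kg / 999.7 kg m⁻³ = 2.901×10^11 m³.
Δh per year = 2.901×10^11 / 3.68×10^14 = 7.87×10^-4 m = 0.787 mm.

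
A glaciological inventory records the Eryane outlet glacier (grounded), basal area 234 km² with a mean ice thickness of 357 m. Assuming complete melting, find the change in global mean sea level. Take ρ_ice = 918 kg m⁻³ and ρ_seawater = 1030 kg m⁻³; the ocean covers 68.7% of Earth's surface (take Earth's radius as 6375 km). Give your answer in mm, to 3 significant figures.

≈ 0.212 mm

Eryane: ice volume = 234 km² × 357 m = 83.54 km³; 83.54 × (918/1030) = 74.45 km³ of water.
Spread over 3.51×10^14 m² of ocean, Δh = 7.445×10^10 / 3.51×10^14 = 2.12×10^-4 m = 0.212 mm.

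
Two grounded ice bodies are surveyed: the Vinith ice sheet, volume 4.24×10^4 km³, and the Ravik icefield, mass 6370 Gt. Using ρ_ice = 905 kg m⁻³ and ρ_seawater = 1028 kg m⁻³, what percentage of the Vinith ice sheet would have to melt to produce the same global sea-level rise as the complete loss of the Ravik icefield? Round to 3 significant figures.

Equal sea-level rise means equal mass of meltwater, i.e. equal mass of ice lost.
Ice mass of Ravik: 6.370×10^15 kg; ice mass of Vinith: 3.837×10^16 kg.
Fraction required = 6.370×10^15 / 3.837×10^16 = 0.166 → 16.6 %.

≈ 16.6 %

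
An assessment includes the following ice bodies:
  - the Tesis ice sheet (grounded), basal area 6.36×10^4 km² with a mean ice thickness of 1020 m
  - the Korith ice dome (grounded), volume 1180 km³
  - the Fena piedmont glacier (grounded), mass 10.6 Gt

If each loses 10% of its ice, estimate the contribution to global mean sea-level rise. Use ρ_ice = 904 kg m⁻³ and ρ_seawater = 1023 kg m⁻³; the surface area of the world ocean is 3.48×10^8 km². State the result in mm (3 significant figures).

Tesis: ice volume = 6.36×10^4 km² × 1020 m = 6.487×10^4 km³; 0.1 × 6.487×10^4 × (904/1023) = 5733 km³ of water.
Korith: 0.1 × 1180 km³ × (904/1023) = 104.3 km³ of water.
Fena: 0.1 × 10.6 Gt = 1.060×10^12 kg; dividing by ρ_w = 1023 kg m⁻³ gives 1.036×10^9 m³ of water.
Total added water ≈ 5.838×10^12 m³ over 3.48×10^14 m² → Δh = 0.0168 m = 16.8 mm.

≈ 16.8 mm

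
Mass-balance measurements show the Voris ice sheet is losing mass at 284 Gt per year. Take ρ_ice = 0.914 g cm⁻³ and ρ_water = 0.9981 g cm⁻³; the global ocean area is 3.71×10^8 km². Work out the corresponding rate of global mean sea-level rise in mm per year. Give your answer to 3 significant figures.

ρ_w = 0.9981 g cm⁻³ = 998.1 kg m⁻³. Annual water volume added = 284 Gt / ρ_w = 2.840×10^14 kg / 998.1 kg m⁻³ = 2.845×10^11 m³.
Δh per year = 2.845×10^11 / 3.71×10^14 = 7.67×10^-4 m = 0.767 mm.

≈ 0.767 mm/yr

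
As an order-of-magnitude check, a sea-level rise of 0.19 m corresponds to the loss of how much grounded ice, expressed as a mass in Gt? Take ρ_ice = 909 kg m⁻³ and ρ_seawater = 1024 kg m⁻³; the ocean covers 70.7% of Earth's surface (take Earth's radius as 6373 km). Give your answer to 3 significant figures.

≈ 7.02×10^4 Gt

Required water volume = Δh × A = 0.19 m × 3.61×10^14 m² = 6.856×10^13 m³.
ρ_w = 1024 kg m⁻³, so the mass of water = 6.856×10^13 m³ × 1024 kg m⁻³ = 7.021×10^16 kg = 7.02×10^4 Gt (and the same mass of ice, by conservation).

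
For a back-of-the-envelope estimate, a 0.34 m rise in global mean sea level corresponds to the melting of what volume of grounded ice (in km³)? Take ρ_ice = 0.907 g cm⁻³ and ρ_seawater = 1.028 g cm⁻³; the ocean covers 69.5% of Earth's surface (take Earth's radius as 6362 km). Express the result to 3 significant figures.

≈ 1.36×10^5 km³

Required water volume = Δh × A = 0.34 m × 3.53×10^14 m² = 1.202×10^14 m³ = 1.202×10^5 km³.
Ice volume = water volume × ρ_w/ρ_ice = 1.202×10^5 × 1028/907 = 1.36×10^5 km³.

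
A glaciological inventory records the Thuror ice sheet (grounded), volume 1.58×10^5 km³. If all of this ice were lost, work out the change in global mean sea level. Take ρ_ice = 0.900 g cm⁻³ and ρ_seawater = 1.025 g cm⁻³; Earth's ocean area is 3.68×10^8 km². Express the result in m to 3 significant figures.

Thuror: 1.58×10^5 km³ × (900/1025) = 1.387×10^5 km³ of water.
Spread over 3.68×10^14 m² of ocean, Δh = 1.387×10^14 / 3.68×10^14 = 0.377 m.

≈ 0.377 m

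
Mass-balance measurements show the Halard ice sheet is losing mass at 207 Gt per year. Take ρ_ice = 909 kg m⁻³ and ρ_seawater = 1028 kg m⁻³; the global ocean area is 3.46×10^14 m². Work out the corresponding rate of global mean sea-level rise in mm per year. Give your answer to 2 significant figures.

ρ_w = 1028 kg m⁻³. Annual water volume added = 207 Gt / ρ_w = 2.070×10^14 kg / 1028 kg m⁻³ = 2.014×10^11 m³.
Δh per year = 2.014×10^11 / 3.46×10^14 = 5.82×10^-4 m = 0.58 mm.

≈ 0.58 mm/yr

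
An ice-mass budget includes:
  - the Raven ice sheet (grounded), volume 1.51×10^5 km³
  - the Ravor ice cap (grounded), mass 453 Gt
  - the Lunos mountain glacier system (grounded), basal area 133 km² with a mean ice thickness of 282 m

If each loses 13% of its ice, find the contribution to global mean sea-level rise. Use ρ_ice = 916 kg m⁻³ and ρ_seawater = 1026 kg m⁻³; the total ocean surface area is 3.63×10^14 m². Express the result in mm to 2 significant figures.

Raven: 0.13 × 1.51×10^5 km³ × (916/1026) = 1.753×10^4 km³ of water.
Ravor: 0.13 × 453 Gt = 5.889×10^13 kg; dividing by ρ_w = 1026 kg m⁻³ gives 5.740×10^10 m³ of water.
Lunos: ice volume = 133 km² × 282 m = 37.51 km³; 0.13 × 37.51 × (916/1026) = 4.353 km³ of water.
Total added water ≈ 1.759×10^13 m³ over 3.63×10^14 m² → Δh = 0.0484 m = 48 mm.

≈ 48 mm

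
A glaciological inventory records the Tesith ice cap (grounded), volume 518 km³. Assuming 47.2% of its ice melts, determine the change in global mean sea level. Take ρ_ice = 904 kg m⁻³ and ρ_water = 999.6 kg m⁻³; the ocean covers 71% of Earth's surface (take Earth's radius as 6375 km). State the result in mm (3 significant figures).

≈ 0.610 mm

Tesith: 0.472 × 518 km³ × (904/999.6) = 221.1 km³ of water.
Spread over 3.63×10^14 m² of ocean, Δh = 2.211×10^11 / 3.63×10^14 = 6.10×10^-4 m = 0.610 mm.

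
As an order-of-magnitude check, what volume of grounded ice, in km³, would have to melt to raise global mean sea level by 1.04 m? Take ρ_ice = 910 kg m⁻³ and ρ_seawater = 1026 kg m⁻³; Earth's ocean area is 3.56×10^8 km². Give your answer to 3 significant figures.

Required water volume = Δh × A = 1.04 m × 3.56×10^14 m² = 3.702×10^14 m³ = 3.702×10^5 km³.
Ice volume = water volume × ρ_w/ρ_ice = 3.702×10^5 × 1026/910 = 4.17×10^5 km³.

≈ 4.17×10^5 km³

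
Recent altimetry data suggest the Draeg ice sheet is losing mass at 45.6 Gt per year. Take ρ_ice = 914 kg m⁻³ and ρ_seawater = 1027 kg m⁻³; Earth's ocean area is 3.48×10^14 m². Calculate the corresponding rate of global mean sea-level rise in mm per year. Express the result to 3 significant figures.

≈ 0.128 mm/yr

ρ_w = 1027 kg m⁻³. Annual water volume added = 45.6 Gt / ρ_w = 4.560×10^13 kg / 1027 kg m⁻³ = 4.440×10^10 m³.
Δh per year = 4.440×10^10 / 3.48×10^14 = 1.28×10^-4 m = 0.128 mm.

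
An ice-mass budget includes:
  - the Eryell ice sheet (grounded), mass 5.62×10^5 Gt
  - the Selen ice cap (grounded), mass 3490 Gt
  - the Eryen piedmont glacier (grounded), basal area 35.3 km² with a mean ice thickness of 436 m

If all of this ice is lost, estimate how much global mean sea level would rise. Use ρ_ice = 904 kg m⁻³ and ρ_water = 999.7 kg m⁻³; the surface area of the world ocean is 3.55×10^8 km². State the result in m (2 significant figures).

≈ 1.6 m

Eryell: 5.62×10^5 Gt = 5.620×10^17 kg; dividing by ρ_w = 999.7 kg m⁻³ gives 5.622×10^14 m³ of water.
Selen: 3490 Gt = 3.490×10^15 kg; dividing by ρ_w = 999.7 kg m⁻³ gives 3.491×10^12 m³ of water.
Eryen: ice volume = 35.3 km² × 436 m = 15.39 km³; 15.39 × (904/999.7) = 13.92 km³ of water.
Total added water ≈ 5.657×10^14 m³ over 3.55×10^14 m² → Δh = 1.59 m.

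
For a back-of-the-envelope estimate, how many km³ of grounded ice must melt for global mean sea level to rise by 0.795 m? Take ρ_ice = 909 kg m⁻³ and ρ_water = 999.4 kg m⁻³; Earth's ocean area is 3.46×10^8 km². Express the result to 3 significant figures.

Required water volume = Δh × A = 0.795 m × 3.46×10^14 m² = 2.751×10^14 m³ = 2.751×10^5 km³.
Ice volume = water volume × ρ_w/ρ_ice = 2.751×10^5 × 999.4/909 = 3.02×10^5 km³.

≈ 3.02×10^5 km³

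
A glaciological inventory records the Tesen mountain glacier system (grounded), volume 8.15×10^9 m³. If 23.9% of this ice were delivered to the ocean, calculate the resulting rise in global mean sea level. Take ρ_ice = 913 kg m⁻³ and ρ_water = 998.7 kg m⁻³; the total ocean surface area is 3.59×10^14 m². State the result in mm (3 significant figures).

≈ 4.96×10^-3 mm

Tesen: 0.239 × 8.15×10^9 m³ × (913/998.7) = 1.781×10^9 m³ of water.
Spread over 3.59×10^14 m² of ocean, Δh = 1.781×10^9 / 3.59×10^14 = 4.96×10^-6 m = 4.96×10^-3 mm.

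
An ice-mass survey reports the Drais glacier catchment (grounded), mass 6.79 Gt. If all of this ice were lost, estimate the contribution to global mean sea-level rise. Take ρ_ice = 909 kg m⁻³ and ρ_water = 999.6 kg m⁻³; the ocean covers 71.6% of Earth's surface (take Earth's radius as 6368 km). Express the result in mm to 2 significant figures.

Drais: 6.79 Gt = 6.790×10^12 kg; dividing by ρ_w = 999.6 kg m⁻³ gives 6.793×10^9 m³ of water.
Spread over 3.65×10^14 m² of ocean, Δh = 6.793×10^9 / 3.65×10^14 = 1.86×10^-5 m = 0.019 mm.

≈ 0.019 mm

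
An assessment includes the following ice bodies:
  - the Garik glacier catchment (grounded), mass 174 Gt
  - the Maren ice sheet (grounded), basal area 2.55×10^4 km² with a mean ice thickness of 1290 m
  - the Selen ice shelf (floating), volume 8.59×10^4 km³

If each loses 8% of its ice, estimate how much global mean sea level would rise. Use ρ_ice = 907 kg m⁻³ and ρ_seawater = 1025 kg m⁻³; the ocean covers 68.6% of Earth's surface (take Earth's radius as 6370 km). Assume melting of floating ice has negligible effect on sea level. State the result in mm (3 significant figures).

≈ 6.70 mm

Garik: 0.08 × 174 Gt = 1.392×10^13 kg; dividing by ρ_w = 1025 kg m⁻³ gives 1.358×10^10 m³ of water.
Maren: ice volume = 2.55×10^4 km² × 1290 m = 3.290×10^4 km³; 0.08 × 3.290×10^4 × (907/1025) = 2329 km³ of water.
The Selen ice shelf is floating and already displaces its own weight of water, so its melt adds essentially nothing to sea level.
Total added water ≈ 2.342×10^12 m³ over 3.50×10^14 m² → Δh = 6.70×10^-3 m = 6.70 mm.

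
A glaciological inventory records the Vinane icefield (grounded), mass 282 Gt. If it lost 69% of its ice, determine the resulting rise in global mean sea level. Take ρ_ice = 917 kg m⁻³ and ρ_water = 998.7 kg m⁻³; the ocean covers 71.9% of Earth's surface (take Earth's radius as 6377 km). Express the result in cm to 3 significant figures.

≈ 0.0530 cm

Vinane: 0.69 × 282 Gt = 1.946×10^14 kg; dividing by ρ_w = 998.7 kg m⁻³ gives 1.948×10^11 m³ of water.
Spread over 3.67×10^14 m² of ocean, Δh = 1.948×10^11 / 3.67×10^14 = 5.30×10^-4 m = 0.0530 cm.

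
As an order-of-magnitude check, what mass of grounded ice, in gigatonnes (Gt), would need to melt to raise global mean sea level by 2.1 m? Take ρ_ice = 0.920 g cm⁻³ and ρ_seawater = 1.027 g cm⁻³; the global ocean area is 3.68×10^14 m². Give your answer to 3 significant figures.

Required water volume = Δh × A = 2.1 m × 3.68×10^14 m² = 7.728×10^14 m³.
ρ_w = 1.027 g cm⁻³ = 1027 kg m⁻³, so the mass of water = 7.728×10^14 m³ × 1027 kg m⁻³ = 7.937×10^17 kg = 7.94×10^5 Gt (and the same mass of ice, by conservation).

≈ 7.94×10^5 Gt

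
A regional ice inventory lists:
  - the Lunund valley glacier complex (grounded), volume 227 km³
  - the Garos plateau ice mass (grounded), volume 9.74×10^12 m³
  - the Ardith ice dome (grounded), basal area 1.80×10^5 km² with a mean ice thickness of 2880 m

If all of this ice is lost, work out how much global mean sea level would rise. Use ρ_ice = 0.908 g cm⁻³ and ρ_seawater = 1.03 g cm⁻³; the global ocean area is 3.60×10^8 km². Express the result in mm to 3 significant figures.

≈ 1290 mm

Lunund: 227 km³ × (908/1030) = 200.1 km³ of water.
Garos: 9.74×10^12 m³ × (908/1030) = 8.586×10^12 m³ of water.
Ardith: ice volume = 1.80×10^5 km² × 2880 m = 5.184×10^5 km³; 5.184×10^5 × (908/1030) = 4.570×10^5 km³ of water.
Total added water ≈ 4.658×10^14 m³ over 3.60×10^14 m² → Δh = 1.29 m = 1290 mm.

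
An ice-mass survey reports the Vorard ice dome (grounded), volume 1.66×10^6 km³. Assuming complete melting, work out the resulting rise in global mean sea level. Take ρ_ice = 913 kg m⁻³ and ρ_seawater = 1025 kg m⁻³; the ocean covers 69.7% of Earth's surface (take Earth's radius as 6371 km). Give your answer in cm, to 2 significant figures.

≈ 420 cm

Vorard: 1.66×10^6 km³ × (913/1025) = 1.479×10^6 km³ of water.
Spread over 3.56×10^14 m² of ocean, Δh = 1.479×10^15 / 3.56×10^14 = 4.16 m = 420 cm.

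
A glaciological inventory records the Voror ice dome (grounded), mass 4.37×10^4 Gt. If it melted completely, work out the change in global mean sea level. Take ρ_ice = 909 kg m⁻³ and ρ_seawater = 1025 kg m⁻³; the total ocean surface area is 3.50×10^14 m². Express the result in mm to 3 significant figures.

≈ 122 mm

Voror: 4.37×10^4 Gt = 4.370×10^16 kg; dividing by ρ_w = 1025 kg m⁻³ gives 4.263×10^13 m³ of water.
Spread over 3.50×10^14 m² of ocean, Δh = 4.263×10^13 / 3.50×10^14 = 0.122 m = 122 mm.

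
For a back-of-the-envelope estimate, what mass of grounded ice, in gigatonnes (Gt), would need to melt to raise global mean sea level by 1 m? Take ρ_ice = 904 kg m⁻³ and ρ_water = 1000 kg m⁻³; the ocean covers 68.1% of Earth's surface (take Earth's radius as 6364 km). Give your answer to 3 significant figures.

Required water volume = Δh × A = 1 m × 3.47×10^14 m² = 3.466×10^14 m³.
ρ_w = 1000 kg m⁻³, so the mass of water = 3.466×10^14 m³ × 1000 kg m⁻³ = 3.466×10^17 kg = 3.47×10^5 Gt (and the same mass of ice, by conservation).

≈ 3.47×10^5 Gt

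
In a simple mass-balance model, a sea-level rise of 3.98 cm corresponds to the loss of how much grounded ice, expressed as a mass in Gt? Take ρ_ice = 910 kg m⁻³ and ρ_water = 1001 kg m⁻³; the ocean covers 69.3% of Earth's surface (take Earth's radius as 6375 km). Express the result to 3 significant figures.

≈ 1.41×10^4 Gt

Required water volume = Δh × A = 0.0398 m × 3.54×10^14 m² = 1.409×10^13 m³.
ρ_w = 1001 kg m⁻³, so the mass of water = 1.409×10^13 m³ × 1001 kg m⁻³ = 1.410×10^16 kg = 1.41×10^4 Gt (and the same mass of ice, by conservation).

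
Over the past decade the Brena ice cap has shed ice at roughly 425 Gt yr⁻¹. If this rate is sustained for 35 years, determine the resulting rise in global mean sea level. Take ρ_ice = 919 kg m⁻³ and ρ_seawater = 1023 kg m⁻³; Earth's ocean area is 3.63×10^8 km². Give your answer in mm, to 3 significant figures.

Total mass lost = 425 Gt/yr × 35 yr = 1.488×10^4 Gt = 1.488×10^16 kg.
ρ_w = 1023 kg m⁻³, so water volume = 1.488×10^16 / 1023 = 1.454×10^13 m³.
Δh = 1.454×10^13 / 3.63×10^14 = 0.0401 m = 40.1 mm.

≈ 40.1 mm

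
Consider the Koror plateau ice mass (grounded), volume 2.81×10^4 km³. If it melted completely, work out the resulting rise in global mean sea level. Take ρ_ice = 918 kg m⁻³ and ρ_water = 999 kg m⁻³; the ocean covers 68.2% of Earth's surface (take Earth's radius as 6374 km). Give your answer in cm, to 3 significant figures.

Koror: 2.81×10^4 km³ × (918/999) = 2.582×10^4 km³ of water.
Spread over 3.48×10^14 m² of ocean, Δh = 2.582×10^13 / 3.48×10^14 = 0.0742 m = 7.42 cm.

≈ 7.42 cm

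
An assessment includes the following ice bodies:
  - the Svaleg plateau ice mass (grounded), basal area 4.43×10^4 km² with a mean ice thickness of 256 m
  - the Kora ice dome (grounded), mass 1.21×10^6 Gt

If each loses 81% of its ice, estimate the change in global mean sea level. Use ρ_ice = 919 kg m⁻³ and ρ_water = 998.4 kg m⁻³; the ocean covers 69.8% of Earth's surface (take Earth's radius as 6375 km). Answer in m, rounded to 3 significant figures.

Svaleg: ice volume = 4.43×10^4 km² × 256 m = 1.134×10^4 km³; 0.81 × 1.134×10^4 × (919/998.4) = 8456 km³ of water.
Kora: 0.81 × 1.21×10^6 Gt = 9.801×10^17 kg; dividing by ρ_w = 998.4 kg m⁻³ gives 9.817×10^14 m³ of water.
Total added water ≈ 9.901×10^14 m³ over 3.56×10^14 m² → Δh = 2.78 m.

≈ 2.78 m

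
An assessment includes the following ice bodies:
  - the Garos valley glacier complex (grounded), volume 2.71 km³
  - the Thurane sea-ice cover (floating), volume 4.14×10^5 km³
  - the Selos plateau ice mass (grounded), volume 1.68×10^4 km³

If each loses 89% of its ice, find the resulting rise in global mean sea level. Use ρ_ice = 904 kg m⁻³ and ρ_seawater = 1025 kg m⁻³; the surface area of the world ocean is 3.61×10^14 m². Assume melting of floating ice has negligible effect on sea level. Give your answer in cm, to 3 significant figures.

≈ 3.65 cm

Garos: 0.89 × 2.71 km³ × (904/1025) = 2.127 km³ of water.
The Thurane sea-ice cover is floating and already displaces its own weight of water, so its melt adds essentially nothing to sea level.
Selos: 0.89 × 1.68×10^4 km³ × (904/1025) = 1.319×10^4 km³ of water.
Total added water ≈ 1.319×10^13 m³ over 3.61×10^14 m² → Δh = 0.0365 m = 3.65 cm.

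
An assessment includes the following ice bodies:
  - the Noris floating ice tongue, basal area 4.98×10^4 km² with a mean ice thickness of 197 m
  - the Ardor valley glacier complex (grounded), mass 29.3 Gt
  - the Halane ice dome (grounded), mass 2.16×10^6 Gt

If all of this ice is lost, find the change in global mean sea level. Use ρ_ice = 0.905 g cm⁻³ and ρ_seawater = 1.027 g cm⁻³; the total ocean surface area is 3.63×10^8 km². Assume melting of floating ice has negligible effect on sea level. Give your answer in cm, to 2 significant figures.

The Noris floating ice tongue is floating and already displaces its own weight of water, so its melt adds essentially nothing to sea level.
Ardor: 29.3 Gt = 2.930×10^13 kg; dividing by ρ_w = 1.027 g cm⁻³ = 1027 kg m⁻³ gives 2.853×10^10 m³ of water.
Halane: 2.16×10^6 Gt = 2.160×10^18 kg; dividing by ρ_w = 1027 kg m⁻³ gives 2.103×10^15 m³ of water.
Total added water ≈ 2.103×10^15 m³ over 3.63×10^14 m² → Δh = 5.79 m = 580 cm.

≈ 580 cm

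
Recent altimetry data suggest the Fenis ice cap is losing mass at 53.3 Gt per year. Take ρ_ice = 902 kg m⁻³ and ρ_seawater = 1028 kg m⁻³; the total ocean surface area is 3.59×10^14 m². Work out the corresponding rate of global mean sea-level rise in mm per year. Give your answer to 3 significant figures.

ρ_w = 1028 kg m⁻³. Annual water volume added = 53.3 Gt / ρ_w = 5.330×10^13 kg / 1028 kg m⁻³ = 5.185×10^10 m³.
Δh per year = 5.185×10^10 / 3.59×10^14 = 1.44×10^-4 m = 0.144 mm.

≈ 0.144 mm/yr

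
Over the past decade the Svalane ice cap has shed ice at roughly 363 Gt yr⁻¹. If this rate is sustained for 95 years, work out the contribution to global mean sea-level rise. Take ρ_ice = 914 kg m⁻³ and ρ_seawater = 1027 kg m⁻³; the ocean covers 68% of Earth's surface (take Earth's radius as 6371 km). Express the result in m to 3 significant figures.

Total mass lost = 363 Gt/yr × 95 yr = 3.448×10^4 Gt = 3.448×10^16 kg.
ρ_w = 1027 kg m⁻³, so water volume = 3.448×10^16 / 1027 = 3.358×10^13 m³.
Δh = 3.358×10^13 / 3.47×10^14 = 0.0968 m.

≈ 0.0968 m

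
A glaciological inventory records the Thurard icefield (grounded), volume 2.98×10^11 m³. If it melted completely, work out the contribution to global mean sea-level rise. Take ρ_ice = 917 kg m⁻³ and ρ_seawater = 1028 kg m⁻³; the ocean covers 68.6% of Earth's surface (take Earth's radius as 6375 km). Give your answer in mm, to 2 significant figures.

≈ 0.76 mm

Thurard: 2.98×10^11 m³ × (917/1028) = 2.658×10^11 m³ of water.
Spread over 3.50×10^14 m² of ocean, Δh = 2.658×10^11 / 3.50×10^14 = 7.59×10^-4 m = 0.76 mm.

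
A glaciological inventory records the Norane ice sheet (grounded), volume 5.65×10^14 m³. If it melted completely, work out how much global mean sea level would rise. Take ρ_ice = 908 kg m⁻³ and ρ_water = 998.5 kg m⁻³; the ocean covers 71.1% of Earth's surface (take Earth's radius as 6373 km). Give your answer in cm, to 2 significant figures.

≈ 140 cm

Norane: 5.65×10^14 m³ × (908/998.5) = 5.138×10^14 m³ of water.
Spread over 3.63×10^14 m² of ocean, Δh = 5.138×10^14 / 3.63×10^14 = 1.42 m = 140 cm.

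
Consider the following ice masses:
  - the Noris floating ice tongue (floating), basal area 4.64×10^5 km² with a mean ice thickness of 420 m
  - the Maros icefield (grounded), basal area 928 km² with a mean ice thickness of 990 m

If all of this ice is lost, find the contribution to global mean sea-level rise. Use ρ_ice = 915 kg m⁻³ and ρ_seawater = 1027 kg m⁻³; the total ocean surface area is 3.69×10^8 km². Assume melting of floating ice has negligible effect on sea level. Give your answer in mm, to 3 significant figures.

The Noris floating ice tongue is floating and already displaces its own weight of water, so its melt adds essentially nothing to sea level.
Maros: ice volume = 928 km² × 990 m = 918.7 km³; 918.7 × (915/1027) = 818.5 km³ of water.
Total added water ≈ 8.185×10^11 m³ over 3.69×10^14 m² → Δh = 2.22×10^-3 m = 2.22 mm.

≈ 2.22 mm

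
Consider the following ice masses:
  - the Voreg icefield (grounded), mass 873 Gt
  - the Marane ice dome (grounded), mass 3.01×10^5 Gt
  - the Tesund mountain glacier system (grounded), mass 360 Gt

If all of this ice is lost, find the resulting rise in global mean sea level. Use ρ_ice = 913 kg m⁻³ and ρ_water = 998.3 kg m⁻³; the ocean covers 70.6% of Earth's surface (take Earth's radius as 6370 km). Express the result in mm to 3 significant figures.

Voreg: 873 Gt = 8.730×10^14 kg; dividing by ρ_w = 998.3 kg m⁻³ gives 8.745×10^11 m³ of water.
Marane: 3.01×10^5 Gt = 3.010×10^17 kg; dividing by ρ_w = 998.3 kg m⁻³ gives 3.015×10^14 m³ of water.
Tesund: 360 Gt = 3.600×10^14 kg; dividing by ρ_w = 998.3 kg m⁻³ gives 3.606×10^11 m³ of water.
Total added water ≈ 3.027×10^14 m³ over 3.60×10^14 m² → Δh = 0.841 m = 841 mm.

≈ 841 mm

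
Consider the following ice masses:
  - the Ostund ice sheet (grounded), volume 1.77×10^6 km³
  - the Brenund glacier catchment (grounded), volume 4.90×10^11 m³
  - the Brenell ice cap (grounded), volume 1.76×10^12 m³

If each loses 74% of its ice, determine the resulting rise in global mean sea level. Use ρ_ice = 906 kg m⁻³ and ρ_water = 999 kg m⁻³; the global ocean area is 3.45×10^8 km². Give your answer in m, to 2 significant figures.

Ostund: 0.74 × 1.77×10^6 km³ × (906/999) = 1.188×10^6 km³ of water.
Brenund: 0.74 × 4.90×10^11 m³ × (906/999) = 3.288×10^11 m³ of water.
Brenell: 0.74 × 1.76×10^12 m³ × (906/999) = 1.181×10^12 m³ of water.
Total added water ≈ 1.189×10^15 m³ over 3.45×10^14 m² → Δh = 3.45 m.

≈ 3.4 m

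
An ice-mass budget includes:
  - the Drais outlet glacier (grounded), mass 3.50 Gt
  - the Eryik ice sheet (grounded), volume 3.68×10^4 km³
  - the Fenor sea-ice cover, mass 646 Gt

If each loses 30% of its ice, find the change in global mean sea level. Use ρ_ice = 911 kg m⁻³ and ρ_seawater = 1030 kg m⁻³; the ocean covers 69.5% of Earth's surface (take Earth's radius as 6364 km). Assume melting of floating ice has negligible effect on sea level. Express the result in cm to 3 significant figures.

≈ 2.76 cm

Drais: 0.3 × 3.50 Gt = 1.050×10^12 kg; dividing by ρ_w = 1030 kg m⁻³ gives 1.019×10^9 m³ of water.
Eryik: 0.3 × 3.68×10^4 km³ × (911/1030) = 9765 km³ of water.
The Fenor sea-ice cover is floating and already displaces its own weight of water, so its melt adds essentially nothing to sea level.
Total added water ≈ 9.766×10^12 m³ over 3.54×10^14 m² → Δh = 0.0276 m = 2.76 cm.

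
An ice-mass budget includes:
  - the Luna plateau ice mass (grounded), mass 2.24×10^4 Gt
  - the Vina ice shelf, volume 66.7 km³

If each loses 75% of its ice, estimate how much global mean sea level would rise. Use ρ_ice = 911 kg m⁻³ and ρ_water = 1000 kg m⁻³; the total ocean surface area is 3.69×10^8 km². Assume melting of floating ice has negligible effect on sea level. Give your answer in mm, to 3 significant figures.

Luna: 0.75 × 2.24×10^4 Gt = 1.680×10^16 kg; dividing by ρ_w = 1000 kg m⁻³ gives 1.680×10^13 m³ of water.
The Vina ice shelf is floating and already displaces its own weight of water, so its melt adds essentially nothing to sea level.
Total added water ≈ 1.680×10^13 m³ over 3.69×10^14 m² → Δh = 0.0455 m = 45.5 mm.

≈ 45.5 mm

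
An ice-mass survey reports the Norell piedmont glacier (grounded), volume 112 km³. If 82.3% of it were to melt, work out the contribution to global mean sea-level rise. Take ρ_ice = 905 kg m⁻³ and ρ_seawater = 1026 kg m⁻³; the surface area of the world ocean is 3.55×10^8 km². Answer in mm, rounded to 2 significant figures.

Norell: 0.823 × 112 km³ × (905/1026) = 81.31 km³ of water.
Spread over 3.55×10^14 m² of ocean, Δh = 8.131×10^10 / 3.55×10^14 = 2.29×10^-4 m = 0.23 mm.

≈ 0.23 mm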